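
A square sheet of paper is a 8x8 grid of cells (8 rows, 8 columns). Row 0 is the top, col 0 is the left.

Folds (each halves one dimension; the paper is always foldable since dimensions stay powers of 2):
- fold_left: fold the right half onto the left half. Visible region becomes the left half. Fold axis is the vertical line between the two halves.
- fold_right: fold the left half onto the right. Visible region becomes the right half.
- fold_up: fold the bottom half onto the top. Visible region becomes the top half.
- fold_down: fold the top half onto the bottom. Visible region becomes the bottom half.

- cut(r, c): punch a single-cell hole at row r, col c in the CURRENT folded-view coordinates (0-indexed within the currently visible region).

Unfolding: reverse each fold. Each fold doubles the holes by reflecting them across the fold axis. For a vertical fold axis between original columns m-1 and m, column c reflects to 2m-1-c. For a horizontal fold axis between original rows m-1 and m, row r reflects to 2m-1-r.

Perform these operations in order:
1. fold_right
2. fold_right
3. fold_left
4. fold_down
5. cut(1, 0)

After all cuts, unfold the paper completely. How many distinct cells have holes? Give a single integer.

Answer: 16

Derivation:
Op 1 fold_right: fold axis v@4; visible region now rows[0,8) x cols[4,8) = 8x4
Op 2 fold_right: fold axis v@6; visible region now rows[0,8) x cols[6,8) = 8x2
Op 3 fold_left: fold axis v@7; visible region now rows[0,8) x cols[6,7) = 8x1
Op 4 fold_down: fold axis h@4; visible region now rows[4,8) x cols[6,7) = 4x1
Op 5 cut(1, 0): punch at orig (5,6); cuts so far [(5, 6)]; region rows[4,8) x cols[6,7) = 4x1
Unfold 1 (reflect across h@4): 2 holes -> [(2, 6), (5, 6)]
Unfold 2 (reflect across v@7): 4 holes -> [(2, 6), (2, 7), (5, 6), (5, 7)]
Unfold 3 (reflect across v@6): 8 holes -> [(2, 4), (2, 5), (2, 6), (2, 7), (5, 4), (5, 5), (5, 6), (5, 7)]
Unfold 4 (reflect across v@4): 16 holes -> [(2, 0), (2, 1), (2, 2), (2, 3), (2, 4), (2, 5), (2, 6), (2, 7), (5, 0), (5, 1), (5, 2), (5, 3), (5, 4), (5, 5), (5, 6), (5, 7)]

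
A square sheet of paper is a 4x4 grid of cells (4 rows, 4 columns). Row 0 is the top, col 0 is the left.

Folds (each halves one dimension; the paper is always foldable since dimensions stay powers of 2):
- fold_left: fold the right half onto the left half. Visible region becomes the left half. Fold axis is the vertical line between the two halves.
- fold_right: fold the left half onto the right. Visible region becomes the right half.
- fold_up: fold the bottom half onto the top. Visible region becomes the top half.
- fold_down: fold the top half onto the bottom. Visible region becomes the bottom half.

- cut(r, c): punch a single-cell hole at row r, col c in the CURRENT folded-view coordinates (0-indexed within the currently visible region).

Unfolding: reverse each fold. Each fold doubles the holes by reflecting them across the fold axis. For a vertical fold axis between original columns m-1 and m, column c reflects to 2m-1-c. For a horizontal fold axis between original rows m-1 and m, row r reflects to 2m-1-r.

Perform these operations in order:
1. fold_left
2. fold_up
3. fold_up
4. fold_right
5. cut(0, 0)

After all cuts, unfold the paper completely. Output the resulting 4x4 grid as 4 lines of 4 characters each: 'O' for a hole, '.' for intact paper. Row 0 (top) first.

Op 1 fold_left: fold axis v@2; visible region now rows[0,4) x cols[0,2) = 4x2
Op 2 fold_up: fold axis h@2; visible region now rows[0,2) x cols[0,2) = 2x2
Op 3 fold_up: fold axis h@1; visible region now rows[0,1) x cols[0,2) = 1x2
Op 4 fold_right: fold axis v@1; visible region now rows[0,1) x cols[1,2) = 1x1
Op 5 cut(0, 0): punch at orig (0,1); cuts so far [(0, 1)]; region rows[0,1) x cols[1,2) = 1x1
Unfold 1 (reflect across v@1): 2 holes -> [(0, 0), (0, 1)]
Unfold 2 (reflect across h@1): 4 holes -> [(0, 0), (0, 1), (1, 0), (1, 1)]
Unfold 3 (reflect across h@2): 8 holes -> [(0, 0), (0, 1), (1, 0), (1, 1), (2, 0), (2, 1), (3, 0), (3, 1)]
Unfold 4 (reflect across v@2): 16 holes -> [(0, 0), (0, 1), (0, 2), (0, 3), (1, 0), (1, 1), (1, 2), (1, 3), (2, 0), (2, 1), (2, 2), (2, 3), (3, 0), (3, 1), (3, 2), (3, 3)]

Answer: OOOO
OOOO
OOOO
OOOO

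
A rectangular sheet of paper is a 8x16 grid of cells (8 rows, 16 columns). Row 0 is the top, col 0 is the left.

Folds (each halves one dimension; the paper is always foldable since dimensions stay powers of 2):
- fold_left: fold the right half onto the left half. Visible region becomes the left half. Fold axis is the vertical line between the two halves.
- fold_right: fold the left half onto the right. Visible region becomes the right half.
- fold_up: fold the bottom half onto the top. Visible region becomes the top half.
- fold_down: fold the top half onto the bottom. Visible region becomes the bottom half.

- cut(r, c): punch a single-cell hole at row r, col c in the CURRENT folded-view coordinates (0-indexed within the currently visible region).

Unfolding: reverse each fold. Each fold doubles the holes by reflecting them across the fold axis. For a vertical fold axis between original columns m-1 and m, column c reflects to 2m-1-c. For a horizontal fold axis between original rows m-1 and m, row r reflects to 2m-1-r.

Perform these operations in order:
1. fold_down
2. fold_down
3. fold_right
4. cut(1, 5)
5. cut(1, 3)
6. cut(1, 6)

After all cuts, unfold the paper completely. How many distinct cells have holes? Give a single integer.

Answer: 24

Derivation:
Op 1 fold_down: fold axis h@4; visible region now rows[4,8) x cols[0,16) = 4x16
Op 2 fold_down: fold axis h@6; visible region now rows[6,8) x cols[0,16) = 2x16
Op 3 fold_right: fold axis v@8; visible region now rows[6,8) x cols[8,16) = 2x8
Op 4 cut(1, 5): punch at orig (7,13); cuts so far [(7, 13)]; region rows[6,8) x cols[8,16) = 2x8
Op 5 cut(1, 3): punch at orig (7,11); cuts so far [(7, 11), (7, 13)]; region rows[6,8) x cols[8,16) = 2x8
Op 6 cut(1, 6): punch at orig (7,14); cuts so far [(7, 11), (7, 13), (7, 14)]; region rows[6,8) x cols[8,16) = 2x8
Unfold 1 (reflect across v@8): 6 holes -> [(7, 1), (7, 2), (7, 4), (7, 11), (7, 13), (7, 14)]
Unfold 2 (reflect across h@6): 12 holes -> [(4, 1), (4, 2), (4, 4), (4, 11), (4, 13), (4, 14), (7, 1), (7, 2), (7, 4), (7, 11), (7, 13), (7, 14)]
Unfold 3 (reflect across h@4): 24 holes -> [(0, 1), (0, 2), (0, 4), (0, 11), (0, 13), (0, 14), (3, 1), (3, 2), (3, 4), (3, 11), (3, 13), (3, 14), (4, 1), (4, 2), (4, 4), (4, 11), (4, 13), (4, 14), (7, 1), (7, 2), (7, 4), (7, 11), (7, 13), (7, 14)]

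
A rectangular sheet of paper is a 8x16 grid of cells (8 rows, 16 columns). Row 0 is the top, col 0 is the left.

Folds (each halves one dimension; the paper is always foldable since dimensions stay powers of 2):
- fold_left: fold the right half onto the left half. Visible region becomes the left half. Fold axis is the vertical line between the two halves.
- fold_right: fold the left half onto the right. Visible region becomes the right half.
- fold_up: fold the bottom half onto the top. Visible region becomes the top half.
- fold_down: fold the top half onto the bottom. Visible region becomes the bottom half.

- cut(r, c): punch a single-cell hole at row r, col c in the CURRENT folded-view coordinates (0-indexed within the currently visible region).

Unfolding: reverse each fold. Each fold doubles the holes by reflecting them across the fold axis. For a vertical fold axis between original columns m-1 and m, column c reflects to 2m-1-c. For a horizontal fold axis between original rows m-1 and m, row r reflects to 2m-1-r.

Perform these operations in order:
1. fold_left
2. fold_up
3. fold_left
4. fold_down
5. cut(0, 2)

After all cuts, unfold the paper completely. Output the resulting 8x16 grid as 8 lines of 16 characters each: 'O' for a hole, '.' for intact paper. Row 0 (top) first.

Answer: ................
..O..O....O..O..
..O..O....O..O..
................
................
..O..O....O..O..
..O..O....O..O..
................

Derivation:
Op 1 fold_left: fold axis v@8; visible region now rows[0,8) x cols[0,8) = 8x8
Op 2 fold_up: fold axis h@4; visible region now rows[0,4) x cols[0,8) = 4x8
Op 3 fold_left: fold axis v@4; visible region now rows[0,4) x cols[0,4) = 4x4
Op 4 fold_down: fold axis h@2; visible region now rows[2,4) x cols[0,4) = 2x4
Op 5 cut(0, 2): punch at orig (2,2); cuts so far [(2, 2)]; region rows[2,4) x cols[0,4) = 2x4
Unfold 1 (reflect across h@2): 2 holes -> [(1, 2), (2, 2)]
Unfold 2 (reflect across v@4): 4 holes -> [(1, 2), (1, 5), (2, 2), (2, 5)]
Unfold 3 (reflect across h@4): 8 holes -> [(1, 2), (1, 5), (2, 2), (2, 5), (5, 2), (5, 5), (6, 2), (6, 5)]
Unfold 4 (reflect across v@8): 16 holes -> [(1, 2), (1, 5), (1, 10), (1, 13), (2, 2), (2, 5), (2, 10), (2, 13), (5, 2), (5, 5), (5, 10), (5, 13), (6, 2), (6, 5), (6, 10), (6, 13)]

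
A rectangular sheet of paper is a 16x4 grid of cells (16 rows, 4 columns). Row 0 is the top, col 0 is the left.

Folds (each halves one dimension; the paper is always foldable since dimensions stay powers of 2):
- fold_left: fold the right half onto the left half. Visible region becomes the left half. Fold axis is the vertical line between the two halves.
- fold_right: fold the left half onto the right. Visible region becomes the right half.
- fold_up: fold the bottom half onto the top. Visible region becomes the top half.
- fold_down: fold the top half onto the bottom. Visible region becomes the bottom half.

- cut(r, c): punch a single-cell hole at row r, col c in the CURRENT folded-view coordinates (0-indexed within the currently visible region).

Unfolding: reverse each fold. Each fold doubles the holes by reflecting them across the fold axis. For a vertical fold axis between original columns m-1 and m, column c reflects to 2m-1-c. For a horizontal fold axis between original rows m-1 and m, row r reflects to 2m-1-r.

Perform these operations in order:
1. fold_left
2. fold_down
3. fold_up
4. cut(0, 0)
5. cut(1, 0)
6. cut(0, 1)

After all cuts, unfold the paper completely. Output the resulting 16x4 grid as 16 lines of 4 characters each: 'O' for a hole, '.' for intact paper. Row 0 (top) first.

Op 1 fold_left: fold axis v@2; visible region now rows[0,16) x cols[0,2) = 16x2
Op 2 fold_down: fold axis h@8; visible region now rows[8,16) x cols[0,2) = 8x2
Op 3 fold_up: fold axis h@12; visible region now rows[8,12) x cols[0,2) = 4x2
Op 4 cut(0, 0): punch at orig (8,0); cuts so far [(8, 0)]; region rows[8,12) x cols[0,2) = 4x2
Op 5 cut(1, 0): punch at orig (9,0); cuts so far [(8, 0), (9, 0)]; region rows[8,12) x cols[0,2) = 4x2
Op 6 cut(0, 1): punch at orig (8,1); cuts so far [(8, 0), (8, 1), (9, 0)]; region rows[8,12) x cols[0,2) = 4x2
Unfold 1 (reflect across h@12): 6 holes -> [(8, 0), (8, 1), (9, 0), (14, 0), (15, 0), (15, 1)]
Unfold 2 (reflect across h@8): 12 holes -> [(0, 0), (0, 1), (1, 0), (6, 0), (7, 0), (7, 1), (8, 0), (8, 1), (9, 0), (14, 0), (15, 0), (15, 1)]
Unfold 3 (reflect across v@2): 24 holes -> [(0, 0), (0, 1), (0, 2), (0, 3), (1, 0), (1, 3), (6, 0), (6, 3), (7, 0), (7, 1), (7, 2), (7, 3), (8, 0), (8, 1), (8, 2), (8, 3), (9, 0), (9, 3), (14, 0), (14, 3), (15, 0), (15, 1), (15, 2), (15, 3)]

Answer: OOOO
O..O
....
....
....
....
O..O
OOOO
OOOO
O..O
....
....
....
....
O..O
OOOO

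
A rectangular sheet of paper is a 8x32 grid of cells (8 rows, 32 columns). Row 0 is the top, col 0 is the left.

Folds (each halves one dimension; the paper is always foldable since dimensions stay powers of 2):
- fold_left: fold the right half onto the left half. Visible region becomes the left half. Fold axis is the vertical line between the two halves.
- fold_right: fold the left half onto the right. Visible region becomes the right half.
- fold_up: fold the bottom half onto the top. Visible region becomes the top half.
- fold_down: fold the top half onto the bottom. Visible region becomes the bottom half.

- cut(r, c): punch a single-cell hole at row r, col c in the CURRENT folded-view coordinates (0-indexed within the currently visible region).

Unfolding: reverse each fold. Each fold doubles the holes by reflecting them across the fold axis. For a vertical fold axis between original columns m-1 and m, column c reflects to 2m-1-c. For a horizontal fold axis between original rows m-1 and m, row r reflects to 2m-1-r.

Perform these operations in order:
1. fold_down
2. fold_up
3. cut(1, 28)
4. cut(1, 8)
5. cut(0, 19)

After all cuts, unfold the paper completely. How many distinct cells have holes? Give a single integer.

Answer: 12

Derivation:
Op 1 fold_down: fold axis h@4; visible region now rows[4,8) x cols[0,32) = 4x32
Op 2 fold_up: fold axis h@6; visible region now rows[4,6) x cols[0,32) = 2x32
Op 3 cut(1, 28): punch at orig (5,28); cuts so far [(5, 28)]; region rows[4,6) x cols[0,32) = 2x32
Op 4 cut(1, 8): punch at orig (5,8); cuts so far [(5, 8), (5, 28)]; region rows[4,6) x cols[0,32) = 2x32
Op 5 cut(0, 19): punch at orig (4,19); cuts so far [(4, 19), (5, 8), (5, 28)]; region rows[4,6) x cols[0,32) = 2x32
Unfold 1 (reflect across h@6): 6 holes -> [(4, 19), (5, 8), (5, 28), (6, 8), (6, 28), (7, 19)]
Unfold 2 (reflect across h@4): 12 holes -> [(0, 19), (1, 8), (1, 28), (2, 8), (2, 28), (3, 19), (4, 19), (5, 8), (5, 28), (6, 8), (6, 28), (7, 19)]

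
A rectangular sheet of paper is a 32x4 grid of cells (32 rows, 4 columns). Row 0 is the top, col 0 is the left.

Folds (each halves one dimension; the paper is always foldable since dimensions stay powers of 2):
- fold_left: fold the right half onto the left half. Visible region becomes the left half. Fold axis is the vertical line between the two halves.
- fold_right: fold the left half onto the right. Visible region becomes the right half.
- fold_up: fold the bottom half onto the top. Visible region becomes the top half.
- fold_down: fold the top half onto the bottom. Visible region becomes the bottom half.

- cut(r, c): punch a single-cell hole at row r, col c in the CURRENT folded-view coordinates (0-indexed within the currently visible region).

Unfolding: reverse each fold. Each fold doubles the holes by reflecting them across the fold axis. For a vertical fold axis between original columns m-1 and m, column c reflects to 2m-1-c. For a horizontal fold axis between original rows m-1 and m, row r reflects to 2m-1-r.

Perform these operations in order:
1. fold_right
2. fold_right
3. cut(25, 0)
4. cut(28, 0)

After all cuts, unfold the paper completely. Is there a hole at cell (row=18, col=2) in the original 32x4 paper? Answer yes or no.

Op 1 fold_right: fold axis v@2; visible region now rows[0,32) x cols[2,4) = 32x2
Op 2 fold_right: fold axis v@3; visible region now rows[0,32) x cols[3,4) = 32x1
Op 3 cut(25, 0): punch at orig (25,3); cuts so far [(25, 3)]; region rows[0,32) x cols[3,4) = 32x1
Op 4 cut(28, 0): punch at orig (28,3); cuts so far [(25, 3), (28, 3)]; region rows[0,32) x cols[3,4) = 32x1
Unfold 1 (reflect across v@3): 4 holes -> [(25, 2), (25, 3), (28, 2), (28, 3)]
Unfold 2 (reflect across v@2): 8 holes -> [(25, 0), (25, 1), (25, 2), (25, 3), (28, 0), (28, 1), (28, 2), (28, 3)]
Holes: [(25, 0), (25, 1), (25, 2), (25, 3), (28, 0), (28, 1), (28, 2), (28, 3)]

Answer: no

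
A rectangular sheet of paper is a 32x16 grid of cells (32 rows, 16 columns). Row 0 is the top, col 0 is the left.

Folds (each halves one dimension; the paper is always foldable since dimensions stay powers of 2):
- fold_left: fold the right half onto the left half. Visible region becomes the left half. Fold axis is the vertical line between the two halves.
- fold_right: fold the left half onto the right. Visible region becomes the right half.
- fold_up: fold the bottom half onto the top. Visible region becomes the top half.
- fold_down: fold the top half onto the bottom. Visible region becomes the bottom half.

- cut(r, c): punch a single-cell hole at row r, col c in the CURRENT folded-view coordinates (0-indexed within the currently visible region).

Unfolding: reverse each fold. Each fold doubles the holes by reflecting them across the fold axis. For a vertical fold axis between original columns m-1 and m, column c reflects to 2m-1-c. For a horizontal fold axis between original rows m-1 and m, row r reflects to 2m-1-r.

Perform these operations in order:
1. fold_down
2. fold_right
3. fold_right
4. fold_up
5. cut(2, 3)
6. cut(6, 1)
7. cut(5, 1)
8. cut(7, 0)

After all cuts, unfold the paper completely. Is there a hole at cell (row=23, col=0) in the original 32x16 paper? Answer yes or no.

Op 1 fold_down: fold axis h@16; visible region now rows[16,32) x cols[0,16) = 16x16
Op 2 fold_right: fold axis v@8; visible region now rows[16,32) x cols[8,16) = 16x8
Op 3 fold_right: fold axis v@12; visible region now rows[16,32) x cols[12,16) = 16x4
Op 4 fold_up: fold axis h@24; visible region now rows[16,24) x cols[12,16) = 8x4
Op 5 cut(2, 3): punch at orig (18,15); cuts so far [(18, 15)]; region rows[16,24) x cols[12,16) = 8x4
Op 6 cut(6, 1): punch at orig (22,13); cuts so far [(18, 15), (22, 13)]; region rows[16,24) x cols[12,16) = 8x4
Op 7 cut(5, 1): punch at orig (21,13); cuts so far [(18, 15), (21, 13), (22, 13)]; region rows[16,24) x cols[12,16) = 8x4
Op 8 cut(7, 0): punch at orig (23,12); cuts so far [(18, 15), (21, 13), (22, 13), (23, 12)]; region rows[16,24) x cols[12,16) = 8x4
Unfold 1 (reflect across h@24): 8 holes -> [(18, 15), (21, 13), (22, 13), (23, 12), (24, 12), (25, 13), (26, 13), (29, 15)]
Unfold 2 (reflect across v@12): 16 holes -> [(18, 8), (18, 15), (21, 10), (21, 13), (22, 10), (22, 13), (23, 11), (23, 12), (24, 11), (24, 12), (25, 10), (25, 13), (26, 10), (26, 13), (29, 8), (29, 15)]
Unfold 3 (reflect across v@8): 32 holes -> [(18, 0), (18, 7), (18, 8), (18, 15), (21, 2), (21, 5), (21, 10), (21, 13), (22, 2), (22, 5), (22, 10), (22, 13), (23, 3), (23, 4), (23, 11), (23, 12), (24, 3), (24, 4), (24, 11), (24, 12), (25, 2), (25, 5), (25, 10), (25, 13), (26, 2), (26, 5), (26, 10), (26, 13), (29, 0), (29, 7), (29, 8), (29, 15)]
Unfold 4 (reflect across h@16): 64 holes -> [(2, 0), (2, 7), (2, 8), (2, 15), (5, 2), (5, 5), (5, 10), (5, 13), (6, 2), (6, 5), (6, 10), (6, 13), (7, 3), (7, 4), (7, 11), (7, 12), (8, 3), (8, 4), (8, 11), (8, 12), (9, 2), (9, 5), (9, 10), (9, 13), (10, 2), (10, 5), (10, 10), (10, 13), (13, 0), (13, 7), (13, 8), (13, 15), (18, 0), (18, 7), (18, 8), (18, 15), (21, 2), (21, 5), (21, 10), (21, 13), (22, 2), (22, 5), (22, 10), (22, 13), (23, 3), (23, 4), (23, 11), (23, 12), (24, 3), (24, 4), (24, 11), (24, 12), (25, 2), (25, 5), (25, 10), (25, 13), (26, 2), (26, 5), (26, 10), (26, 13), (29, 0), (29, 7), (29, 8), (29, 15)]
Holes: [(2, 0), (2, 7), (2, 8), (2, 15), (5, 2), (5, 5), (5, 10), (5, 13), (6, 2), (6, 5), (6, 10), (6, 13), (7, 3), (7, 4), (7, 11), (7, 12), (8, 3), (8, 4), (8, 11), (8, 12), (9, 2), (9, 5), (9, 10), (9, 13), (10, 2), (10, 5), (10, 10), (10, 13), (13, 0), (13, 7), (13, 8), (13, 15), (18, 0), (18, 7), (18, 8), (18, 15), (21, 2), (21, 5), (21, 10), (21, 13), (22, 2), (22, 5), (22, 10), (22, 13), (23, 3), (23, 4), (23, 11), (23, 12), (24, 3), (24, 4), (24, 11), (24, 12), (25, 2), (25, 5), (25, 10), (25, 13), (26, 2), (26, 5), (26, 10), (26, 13), (29, 0), (29, 7), (29, 8), (29, 15)]

Answer: no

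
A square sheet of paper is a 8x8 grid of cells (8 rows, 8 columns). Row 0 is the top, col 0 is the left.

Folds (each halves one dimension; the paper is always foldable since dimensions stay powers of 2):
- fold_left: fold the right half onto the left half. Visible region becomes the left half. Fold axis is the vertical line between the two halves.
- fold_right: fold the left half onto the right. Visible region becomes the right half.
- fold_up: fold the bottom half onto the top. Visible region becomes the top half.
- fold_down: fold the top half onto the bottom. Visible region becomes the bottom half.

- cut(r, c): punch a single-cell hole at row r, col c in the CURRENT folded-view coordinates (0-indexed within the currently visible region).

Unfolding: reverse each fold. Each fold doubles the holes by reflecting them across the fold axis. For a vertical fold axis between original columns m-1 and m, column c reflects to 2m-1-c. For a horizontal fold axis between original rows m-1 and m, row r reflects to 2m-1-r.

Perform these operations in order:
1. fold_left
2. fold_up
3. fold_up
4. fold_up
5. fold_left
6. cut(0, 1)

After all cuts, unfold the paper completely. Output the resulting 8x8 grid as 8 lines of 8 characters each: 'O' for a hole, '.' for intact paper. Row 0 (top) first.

Answer: .OO..OO.
.OO..OO.
.OO..OO.
.OO..OO.
.OO..OO.
.OO..OO.
.OO..OO.
.OO..OO.

Derivation:
Op 1 fold_left: fold axis v@4; visible region now rows[0,8) x cols[0,4) = 8x4
Op 2 fold_up: fold axis h@4; visible region now rows[0,4) x cols[0,4) = 4x4
Op 3 fold_up: fold axis h@2; visible region now rows[0,2) x cols[0,4) = 2x4
Op 4 fold_up: fold axis h@1; visible region now rows[0,1) x cols[0,4) = 1x4
Op 5 fold_left: fold axis v@2; visible region now rows[0,1) x cols[0,2) = 1x2
Op 6 cut(0, 1): punch at orig (0,1); cuts so far [(0, 1)]; region rows[0,1) x cols[0,2) = 1x2
Unfold 1 (reflect across v@2): 2 holes -> [(0, 1), (0, 2)]
Unfold 2 (reflect across h@1): 4 holes -> [(0, 1), (0, 2), (1, 1), (1, 2)]
Unfold 3 (reflect across h@2): 8 holes -> [(0, 1), (0, 2), (1, 1), (1, 2), (2, 1), (2, 2), (3, 1), (3, 2)]
Unfold 4 (reflect across h@4): 16 holes -> [(0, 1), (0, 2), (1, 1), (1, 2), (2, 1), (2, 2), (3, 1), (3, 2), (4, 1), (4, 2), (5, 1), (5, 2), (6, 1), (6, 2), (7, 1), (7, 2)]
Unfold 5 (reflect across v@4): 32 holes -> [(0, 1), (0, 2), (0, 5), (0, 6), (1, 1), (1, 2), (1, 5), (1, 6), (2, 1), (2, 2), (2, 5), (2, 6), (3, 1), (3, 2), (3, 5), (3, 6), (4, 1), (4, 2), (4, 5), (4, 6), (5, 1), (5, 2), (5, 5), (5, 6), (6, 1), (6, 2), (6, 5), (6, 6), (7, 1), (7, 2), (7, 5), (7, 6)]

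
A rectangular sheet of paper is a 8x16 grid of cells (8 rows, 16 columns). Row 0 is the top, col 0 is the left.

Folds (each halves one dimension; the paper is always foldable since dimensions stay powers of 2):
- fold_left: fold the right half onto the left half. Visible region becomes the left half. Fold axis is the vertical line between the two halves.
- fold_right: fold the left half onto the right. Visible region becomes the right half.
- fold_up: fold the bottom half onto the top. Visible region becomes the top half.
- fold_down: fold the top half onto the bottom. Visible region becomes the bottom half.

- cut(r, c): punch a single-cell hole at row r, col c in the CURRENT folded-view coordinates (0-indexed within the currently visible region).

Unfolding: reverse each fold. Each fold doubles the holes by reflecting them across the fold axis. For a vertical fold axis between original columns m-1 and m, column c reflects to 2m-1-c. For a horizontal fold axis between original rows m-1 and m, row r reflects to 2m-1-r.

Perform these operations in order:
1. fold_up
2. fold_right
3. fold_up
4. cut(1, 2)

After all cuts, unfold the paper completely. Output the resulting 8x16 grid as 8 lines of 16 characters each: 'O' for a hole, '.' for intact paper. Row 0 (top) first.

Op 1 fold_up: fold axis h@4; visible region now rows[0,4) x cols[0,16) = 4x16
Op 2 fold_right: fold axis v@8; visible region now rows[0,4) x cols[8,16) = 4x8
Op 3 fold_up: fold axis h@2; visible region now rows[0,2) x cols[8,16) = 2x8
Op 4 cut(1, 2): punch at orig (1,10); cuts so far [(1, 10)]; region rows[0,2) x cols[8,16) = 2x8
Unfold 1 (reflect across h@2): 2 holes -> [(1, 10), (2, 10)]
Unfold 2 (reflect across v@8): 4 holes -> [(1, 5), (1, 10), (2, 5), (2, 10)]
Unfold 3 (reflect across h@4): 8 holes -> [(1, 5), (1, 10), (2, 5), (2, 10), (5, 5), (5, 10), (6, 5), (6, 10)]

Answer: ................
.....O....O.....
.....O....O.....
................
................
.....O....O.....
.....O....O.....
................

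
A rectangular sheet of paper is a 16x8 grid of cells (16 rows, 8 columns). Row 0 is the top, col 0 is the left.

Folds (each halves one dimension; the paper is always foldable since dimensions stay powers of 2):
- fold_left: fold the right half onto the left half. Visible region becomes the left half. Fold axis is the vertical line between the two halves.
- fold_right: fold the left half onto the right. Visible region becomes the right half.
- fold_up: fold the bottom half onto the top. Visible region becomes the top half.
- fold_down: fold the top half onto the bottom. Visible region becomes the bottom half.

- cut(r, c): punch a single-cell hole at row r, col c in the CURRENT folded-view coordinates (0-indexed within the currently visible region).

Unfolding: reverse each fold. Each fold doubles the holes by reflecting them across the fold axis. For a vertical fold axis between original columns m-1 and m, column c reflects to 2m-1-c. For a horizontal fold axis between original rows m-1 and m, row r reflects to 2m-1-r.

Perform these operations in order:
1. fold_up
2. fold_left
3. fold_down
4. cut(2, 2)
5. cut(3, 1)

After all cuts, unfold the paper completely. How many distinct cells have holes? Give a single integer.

Answer: 16

Derivation:
Op 1 fold_up: fold axis h@8; visible region now rows[0,8) x cols[0,8) = 8x8
Op 2 fold_left: fold axis v@4; visible region now rows[0,8) x cols[0,4) = 8x4
Op 3 fold_down: fold axis h@4; visible region now rows[4,8) x cols[0,4) = 4x4
Op 4 cut(2, 2): punch at orig (6,2); cuts so far [(6, 2)]; region rows[4,8) x cols[0,4) = 4x4
Op 5 cut(3, 1): punch at orig (7,1); cuts so far [(6, 2), (7, 1)]; region rows[4,8) x cols[0,4) = 4x4
Unfold 1 (reflect across h@4): 4 holes -> [(0, 1), (1, 2), (6, 2), (7, 1)]
Unfold 2 (reflect across v@4): 8 holes -> [(0, 1), (0, 6), (1, 2), (1, 5), (6, 2), (6, 5), (7, 1), (7, 6)]
Unfold 3 (reflect across h@8): 16 holes -> [(0, 1), (0, 6), (1, 2), (1, 5), (6, 2), (6, 5), (7, 1), (7, 6), (8, 1), (8, 6), (9, 2), (9, 5), (14, 2), (14, 5), (15, 1), (15, 6)]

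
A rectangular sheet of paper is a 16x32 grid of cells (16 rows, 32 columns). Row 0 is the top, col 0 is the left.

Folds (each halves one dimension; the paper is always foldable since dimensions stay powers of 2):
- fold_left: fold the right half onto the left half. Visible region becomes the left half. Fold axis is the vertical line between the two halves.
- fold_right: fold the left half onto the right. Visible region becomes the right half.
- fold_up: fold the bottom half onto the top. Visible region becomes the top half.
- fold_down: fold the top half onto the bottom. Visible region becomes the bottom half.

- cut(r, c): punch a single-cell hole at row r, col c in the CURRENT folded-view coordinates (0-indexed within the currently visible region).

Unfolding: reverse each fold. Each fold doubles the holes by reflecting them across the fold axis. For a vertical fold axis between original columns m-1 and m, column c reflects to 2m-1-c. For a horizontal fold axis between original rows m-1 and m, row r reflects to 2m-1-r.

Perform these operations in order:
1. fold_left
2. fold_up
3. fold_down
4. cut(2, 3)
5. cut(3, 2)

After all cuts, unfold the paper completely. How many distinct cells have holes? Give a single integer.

Op 1 fold_left: fold axis v@16; visible region now rows[0,16) x cols[0,16) = 16x16
Op 2 fold_up: fold axis h@8; visible region now rows[0,8) x cols[0,16) = 8x16
Op 3 fold_down: fold axis h@4; visible region now rows[4,8) x cols[0,16) = 4x16
Op 4 cut(2, 3): punch at orig (6,3); cuts so far [(6, 3)]; region rows[4,8) x cols[0,16) = 4x16
Op 5 cut(3, 2): punch at orig (7,2); cuts so far [(6, 3), (7, 2)]; region rows[4,8) x cols[0,16) = 4x16
Unfold 1 (reflect across h@4): 4 holes -> [(0, 2), (1, 3), (6, 3), (7, 2)]
Unfold 2 (reflect across h@8): 8 holes -> [(0, 2), (1, 3), (6, 3), (7, 2), (8, 2), (9, 3), (14, 3), (15, 2)]
Unfold 3 (reflect across v@16): 16 holes -> [(0, 2), (0, 29), (1, 3), (1, 28), (6, 3), (6, 28), (7, 2), (7, 29), (8, 2), (8, 29), (9, 3), (9, 28), (14, 3), (14, 28), (15, 2), (15, 29)]

Answer: 16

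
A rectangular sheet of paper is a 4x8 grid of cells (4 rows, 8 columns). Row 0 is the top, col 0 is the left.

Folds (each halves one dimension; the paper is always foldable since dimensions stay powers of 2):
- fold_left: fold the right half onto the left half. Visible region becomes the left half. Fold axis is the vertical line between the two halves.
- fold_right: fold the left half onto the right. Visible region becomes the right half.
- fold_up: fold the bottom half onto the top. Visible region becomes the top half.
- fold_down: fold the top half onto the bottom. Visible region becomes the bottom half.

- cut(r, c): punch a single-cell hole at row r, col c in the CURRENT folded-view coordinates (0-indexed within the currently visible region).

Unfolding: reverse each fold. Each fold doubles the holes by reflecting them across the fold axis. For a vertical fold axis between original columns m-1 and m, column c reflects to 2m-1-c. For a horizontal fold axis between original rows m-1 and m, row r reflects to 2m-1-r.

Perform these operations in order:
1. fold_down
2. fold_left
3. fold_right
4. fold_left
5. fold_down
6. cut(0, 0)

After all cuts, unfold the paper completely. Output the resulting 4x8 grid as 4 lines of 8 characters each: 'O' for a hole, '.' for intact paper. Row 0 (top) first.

Op 1 fold_down: fold axis h@2; visible region now rows[2,4) x cols[0,8) = 2x8
Op 2 fold_left: fold axis v@4; visible region now rows[2,4) x cols[0,4) = 2x4
Op 3 fold_right: fold axis v@2; visible region now rows[2,4) x cols[2,4) = 2x2
Op 4 fold_left: fold axis v@3; visible region now rows[2,4) x cols[2,3) = 2x1
Op 5 fold_down: fold axis h@3; visible region now rows[3,4) x cols[2,3) = 1x1
Op 6 cut(0, 0): punch at orig (3,2); cuts so far [(3, 2)]; region rows[3,4) x cols[2,3) = 1x1
Unfold 1 (reflect across h@3): 2 holes -> [(2, 2), (3, 2)]
Unfold 2 (reflect across v@3): 4 holes -> [(2, 2), (2, 3), (3, 2), (3, 3)]
Unfold 3 (reflect across v@2): 8 holes -> [(2, 0), (2, 1), (2, 2), (2, 3), (3, 0), (3, 1), (3, 2), (3, 3)]
Unfold 4 (reflect across v@4): 16 holes -> [(2, 0), (2, 1), (2, 2), (2, 3), (2, 4), (2, 5), (2, 6), (2, 7), (3, 0), (3, 1), (3, 2), (3, 3), (3, 4), (3, 5), (3, 6), (3, 7)]
Unfold 5 (reflect across h@2): 32 holes -> [(0, 0), (0, 1), (0, 2), (0, 3), (0, 4), (0, 5), (0, 6), (0, 7), (1, 0), (1, 1), (1, 2), (1, 3), (1, 4), (1, 5), (1, 6), (1, 7), (2, 0), (2, 1), (2, 2), (2, 3), (2, 4), (2, 5), (2, 6), (2, 7), (3, 0), (3, 1), (3, 2), (3, 3), (3, 4), (3, 5), (3, 6), (3, 7)]

Answer: OOOOOOOO
OOOOOOOO
OOOOOOOO
OOOOOOOO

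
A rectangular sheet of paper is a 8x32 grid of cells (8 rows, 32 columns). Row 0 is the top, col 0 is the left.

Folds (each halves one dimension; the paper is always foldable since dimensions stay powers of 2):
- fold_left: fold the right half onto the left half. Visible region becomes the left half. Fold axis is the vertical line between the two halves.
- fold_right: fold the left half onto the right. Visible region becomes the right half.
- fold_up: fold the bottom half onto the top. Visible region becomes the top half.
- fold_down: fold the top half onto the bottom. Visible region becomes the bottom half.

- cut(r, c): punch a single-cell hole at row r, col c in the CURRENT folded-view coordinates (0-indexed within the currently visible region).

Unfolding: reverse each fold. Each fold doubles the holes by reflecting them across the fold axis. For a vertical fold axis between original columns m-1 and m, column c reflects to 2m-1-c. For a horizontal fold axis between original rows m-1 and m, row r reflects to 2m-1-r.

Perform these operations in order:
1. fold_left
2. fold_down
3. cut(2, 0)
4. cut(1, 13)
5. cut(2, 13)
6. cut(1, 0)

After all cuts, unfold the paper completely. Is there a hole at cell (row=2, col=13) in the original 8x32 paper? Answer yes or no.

Answer: yes

Derivation:
Op 1 fold_left: fold axis v@16; visible region now rows[0,8) x cols[0,16) = 8x16
Op 2 fold_down: fold axis h@4; visible region now rows[4,8) x cols[0,16) = 4x16
Op 3 cut(2, 0): punch at orig (6,0); cuts so far [(6, 0)]; region rows[4,8) x cols[0,16) = 4x16
Op 4 cut(1, 13): punch at orig (5,13); cuts so far [(5, 13), (6, 0)]; region rows[4,8) x cols[0,16) = 4x16
Op 5 cut(2, 13): punch at orig (6,13); cuts so far [(5, 13), (6, 0), (6, 13)]; region rows[4,8) x cols[0,16) = 4x16
Op 6 cut(1, 0): punch at orig (5,0); cuts so far [(5, 0), (5, 13), (6, 0), (6, 13)]; region rows[4,8) x cols[0,16) = 4x16
Unfold 1 (reflect across h@4): 8 holes -> [(1, 0), (1, 13), (2, 0), (2, 13), (5, 0), (5, 13), (6, 0), (6, 13)]
Unfold 2 (reflect across v@16): 16 holes -> [(1, 0), (1, 13), (1, 18), (1, 31), (2, 0), (2, 13), (2, 18), (2, 31), (5, 0), (5, 13), (5, 18), (5, 31), (6, 0), (6, 13), (6, 18), (6, 31)]
Holes: [(1, 0), (1, 13), (1, 18), (1, 31), (2, 0), (2, 13), (2, 18), (2, 31), (5, 0), (5, 13), (5, 18), (5, 31), (6, 0), (6, 13), (6, 18), (6, 31)]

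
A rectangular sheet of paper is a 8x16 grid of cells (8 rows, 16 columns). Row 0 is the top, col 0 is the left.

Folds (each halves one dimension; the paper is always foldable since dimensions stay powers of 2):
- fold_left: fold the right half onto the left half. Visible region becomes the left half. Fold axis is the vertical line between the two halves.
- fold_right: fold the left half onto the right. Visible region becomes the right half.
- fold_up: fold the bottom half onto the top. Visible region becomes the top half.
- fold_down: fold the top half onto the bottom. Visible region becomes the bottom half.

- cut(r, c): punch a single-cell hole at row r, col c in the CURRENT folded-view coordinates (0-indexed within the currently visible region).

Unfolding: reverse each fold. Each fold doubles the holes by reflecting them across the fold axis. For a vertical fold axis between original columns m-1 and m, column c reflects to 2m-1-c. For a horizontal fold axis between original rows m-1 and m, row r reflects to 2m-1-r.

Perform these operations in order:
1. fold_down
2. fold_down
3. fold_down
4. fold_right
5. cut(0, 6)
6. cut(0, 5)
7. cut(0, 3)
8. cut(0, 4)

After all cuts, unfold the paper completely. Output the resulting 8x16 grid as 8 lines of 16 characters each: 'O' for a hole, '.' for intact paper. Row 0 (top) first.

Op 1 fold_down: fold axis h@4; visible region now rows[4,8) x cols[0,16) = 4x16
Op 2 fold_down: fold axis h@6; visible region now rows[6,8) x cols[0,16) = 2x16
Op 3 fold_down: fold axis h@7; visible region now rows[7,8) x cols[0,16) = 1x16
Op 4 fold_right: fold axis v@8; visible region now rows[7,8) x cols[8,16) = 1x8
Op 5 cut(0, 6): punch at orig (7,14); cuts so far [(7, 14)]; region rows[7,8) x cols[8,16) = 1x8
Op 6 cut(0, 5): punch at orig (7,13); cuts so far [(7, 13), (7, 14)]; region rows[7,8) x cols[8,16) = 1x8
Op 7 cut(0, 3): punch at orig (7,11); cuts so far [(7, 11), (7, 13), (7, 14)]; region rows[7,8) x cols[8,16) = 1x8
Op 8 cut(0, 4): punch at orig (7,12); cuts so far [(7, 11), (7, 12), (7, 13), (7, 14)]; region rows[7,8) x cols[8,16) = 1x8
Unfold 1 (reflect across v@8): 8 holes -> [(7, 1), (7, 2), (7, 3), (7, 4), (7, 11), (7, 12), (7, 13), (7, 14)]
Unfold 2 (reflect across h@7): 16 holes -> [(6, 1), (6, 2), (6, 3), (6, 4), (6, 11), (6, 12), (6, 13), (6, 14), (7, 1), (7, 2), (7, 3), (7, 4), (7, 11), (7, 12), (7, 13), (7, 14)]
Unfold 3 (reflect across h@6): 32 holes -> [(4, 1), (4, 2), (4, 3), (4, 4), (4, 11), (4, 12), (4, 13), (4, 14), (5, 1), (5, 2), (5, 3), (5, 4), (5, 11), (5, 12), (5, 13), (5, 14), (6, 1), (6, 2), (6, 3), (6, 4), (6, 11), (6, 12), (6, 13), (6, 14), (7, 1), (7, 2), (7, 3), (7, 4), (7, 11), (7, 12), (7, 13), (7, 14)]
Unfold 4 (reflect across h@4): 64 holes -> [(0, 1), (0, 2), (0, 3), (0, 4), (0, 11), (0, 12), (0, 13), (0, 14), (1, 1), (1, 2), (1, 3), (1, 4), (1, 11), (1, 12), (1, 13), (1, 14), (2, 1), (2, 2), (2, 3), (2, 4), (2, 11), (2, 12), (2, 13), (2, 14), (3, 1), (3, 2), (3, 3), (3, 4), (3, 11), (3, 12), (3, 13), (3, 14), (4, 1), (4, 2), (4, 3), (4, 4), (4, 11), (4, 12), (4, 13), (4, 14), (5, 1), (5, 2), (5, 3), (5, 4), (5, 11), (5, 12), (5, 13), (5, 14), (6, 1), (6, 2), (6, 3), (6, 4), (6, 11), (6, 12), (6, 13), (6, 14), (7, 1), (7, 2), (7, 3), (7, 4), (7, 11), (7, 12), (7, 13), (7, 14)]

Answer: .OOOO......OOOO.
.OOOO......OOOO.
.OOOO......OOOO.
.OOOO......OOOO.
.OOOO......OOOO.
.OOOO......OOOO.
.OOOO......OOOO.
.OOOO......OOOO.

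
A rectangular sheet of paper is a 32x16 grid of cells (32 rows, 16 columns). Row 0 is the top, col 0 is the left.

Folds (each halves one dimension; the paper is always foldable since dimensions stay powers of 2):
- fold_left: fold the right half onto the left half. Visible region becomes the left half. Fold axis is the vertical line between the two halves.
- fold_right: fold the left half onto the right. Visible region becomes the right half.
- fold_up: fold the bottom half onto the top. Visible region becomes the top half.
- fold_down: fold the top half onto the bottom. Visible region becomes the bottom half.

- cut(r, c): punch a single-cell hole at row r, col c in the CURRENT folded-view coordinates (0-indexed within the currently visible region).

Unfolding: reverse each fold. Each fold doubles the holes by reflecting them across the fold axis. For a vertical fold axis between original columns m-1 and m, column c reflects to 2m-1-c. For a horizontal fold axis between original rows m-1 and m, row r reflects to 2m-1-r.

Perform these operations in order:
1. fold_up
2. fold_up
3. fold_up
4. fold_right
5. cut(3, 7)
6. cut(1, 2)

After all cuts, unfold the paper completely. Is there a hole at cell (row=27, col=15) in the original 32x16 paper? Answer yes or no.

Op 1 fold_up: fold axis h@16; visible region now rows[0,16) x cols[0,16) = 16x16
Op 2 fold_up: fold axis h@8; visible region now rows[0,8) x cols[0,16) = 8x16
Op 3 fold_up: fold axis h@4; visible region now rows[0,4) x cols[0,16) = 4x16
Op 4 fold_right: fold axis v@8; visible region now rows[0,4) x cols[8,16) = 4x8
Op 5 cut(3, 7): punch at orig (3,15); cuts so far [(3, 15)]; region rows[0,4) x cols[8,16) = 4x8
Op 6 cut(1, 2): punch at orig (1,10); cuts so far [(1, 10), (3, 15)]; region rows[0,4) x cols[8,16) = 4x8
Unfold 1 (reflect across v@8): 4 holes -> [(1, 5), (1, 10), (3, 0), (3, 15)]
Unfold 2 (reflect across h@4): 8 holes -> [(1, 5), (1, 10), (3, 0), (3, 15), (4, 0), (4, 15), (6, 5), (6, 10)]
Unfold 3 (reflect across h@8): 16 holes -> [(1, 5), (1, 10), (3, 0), (3, 15), (4, 0), (4, 15), (6, 5), (6, 10), (9, 5), (9, 10), (11, 0), (11, 15), (12, 0), (12, 15), (14, 5), (14, 10)]
Unfold 4 (reflect across h@16): 32 holes -> [(1, 5), (1, 10), (3, 0), (3, 15), (4, 0), (4, 15), (6, 5), (6, 10), (9, 5), (9, 10), (11, 0), (11, 15), (12, 0), (12, 15), (14, 5), (14, 10), (17, 5), (17, 10), (19, 0), (19, 15), (20, 0), (20, 15), (22, 5), (22, 10), (25, 5), (25, 10), (27, 0), (27, 15), (28, 0), (28, 15), (30, 5), (30, 10)]
Holes: [(1, 5), (1, 10), (3, 0), (3, 15), (4, 0), (4, 15), (6, 5), (6, 10), (9, 5), (9, 10), (11, 0), (11, 15), (12, 0), (12, 15), (14, 5), (14, 10), (17, 5), (17, 10), (19, 0), (19, 15), (20, 0), (20, 15), (22, 5), (22, 10), (25, 5), (25, 10), (27, 0), (27, 15), (28, 0), (28, 15), (30, 5), (30, 10)]

Answer: yes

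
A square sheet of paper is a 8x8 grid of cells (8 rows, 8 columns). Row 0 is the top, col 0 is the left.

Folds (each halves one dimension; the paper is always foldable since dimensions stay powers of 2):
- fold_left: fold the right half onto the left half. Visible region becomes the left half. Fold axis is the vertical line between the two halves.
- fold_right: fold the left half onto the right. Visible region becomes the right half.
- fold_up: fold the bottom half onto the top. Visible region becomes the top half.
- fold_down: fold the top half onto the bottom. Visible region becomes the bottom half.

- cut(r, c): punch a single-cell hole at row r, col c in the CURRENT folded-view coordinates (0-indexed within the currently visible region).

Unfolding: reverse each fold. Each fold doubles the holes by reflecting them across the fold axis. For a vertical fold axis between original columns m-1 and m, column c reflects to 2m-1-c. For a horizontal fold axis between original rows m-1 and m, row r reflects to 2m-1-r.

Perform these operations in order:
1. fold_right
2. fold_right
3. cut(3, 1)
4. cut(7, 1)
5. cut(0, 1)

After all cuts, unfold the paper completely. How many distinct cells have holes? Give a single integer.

Op 1 fold_right: fold axis v@4; visible region now rows[0,8) x cols[4,8) = 8x4
Op 2 fold_right: fold axis v@6; visible region now rows[0,8) x cols[6,8) = 8x2
Op 3 cut(3, 1): punch at orig (3,7); cuts so far [(3, 7)]; region rows[0,8) x cols[6,8) = 8x2
Op 4 cut(7, 1): punch at orig (7,7); cuts so far [(3, 7), (7, 7)]; region rows[0,8) x cols[6,8) = 8x2
Op 5 cut(0, 1): punch at orig (0,7); cuts so far [(0, 7), (3, 7), (7, 7)]; region rows[0,8) x cols[6,8) = 8x2
Unfold 1 (reflect across v@6): 6 holes -> [(0, 4), (0, 7), (3, 4), (3, 7), (7, 4), (7, 7)]
Unfold 2 (reflect across v@4): 12 holes -> [(0, 0), (0, 3), (0, 4), (0, 7), (3, 0), (3, 3), (3, 4), (3, 7), (7, 0), (7, 3), (7, 4), (7, 7)]

Answer: 12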